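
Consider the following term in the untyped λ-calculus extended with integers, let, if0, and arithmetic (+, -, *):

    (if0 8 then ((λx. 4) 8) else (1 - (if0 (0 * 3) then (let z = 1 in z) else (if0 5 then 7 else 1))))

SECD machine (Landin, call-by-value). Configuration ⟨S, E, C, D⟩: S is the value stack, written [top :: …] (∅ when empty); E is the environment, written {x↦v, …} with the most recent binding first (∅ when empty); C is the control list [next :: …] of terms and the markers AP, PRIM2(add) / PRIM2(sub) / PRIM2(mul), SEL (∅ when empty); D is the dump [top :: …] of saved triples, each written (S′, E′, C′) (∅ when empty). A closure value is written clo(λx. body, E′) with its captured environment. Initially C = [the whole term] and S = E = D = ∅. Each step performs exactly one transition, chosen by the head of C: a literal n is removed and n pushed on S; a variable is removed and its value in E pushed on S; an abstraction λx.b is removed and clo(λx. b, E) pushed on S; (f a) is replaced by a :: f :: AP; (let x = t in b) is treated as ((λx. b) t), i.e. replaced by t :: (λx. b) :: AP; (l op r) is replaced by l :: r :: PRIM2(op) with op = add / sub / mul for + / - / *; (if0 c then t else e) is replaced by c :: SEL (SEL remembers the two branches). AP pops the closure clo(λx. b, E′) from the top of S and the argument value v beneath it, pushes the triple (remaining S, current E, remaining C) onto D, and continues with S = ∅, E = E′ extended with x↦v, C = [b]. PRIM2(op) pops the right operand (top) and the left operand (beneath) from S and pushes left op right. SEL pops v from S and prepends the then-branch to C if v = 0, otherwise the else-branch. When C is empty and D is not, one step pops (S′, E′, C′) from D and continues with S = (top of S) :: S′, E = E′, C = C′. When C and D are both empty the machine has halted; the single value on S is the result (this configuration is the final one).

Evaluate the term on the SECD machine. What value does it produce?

step 0: [S=∅ | E=∅ | C=[(if0 8 then ((λx. 4) 8) else (1 - (if0 (0 * 3) then (let z = 1 in z) else (if0 5 then 7 else 1))))] | D=∅]
step 1: [S=∅ | E=∅ | C=[8 :: SEL] | D=∅]
step 2: [S=[8] | E=∅ | C=[SEL] | D=∅]
step 3: [S=∅ | E=∅ | C=[(1 - (if0 (0 * 3) then (let z = 1 in z) else (if0 5 then 7 else 1)))] | D=∅]
step 4: [S=∅ | E=∅ | C=[1 :: (if0 (0 * 3) then (let z = 1 in z) else (if0 5 then 7 else 1)) :: PRIM2(sub)] | D=∅]
step 5: [S=[1] | E=∅ | C=[(if0 (0 * 3) then (let z = 1 in z) else (if0 5 then 7 else 1)) :: PRIM2(sub)] | D=∅]
step 6: [S=[1] | E=∅ | C=[(0 * 3) :: SEL :: PRIM2(sub)] | D=∅]
step 7: [S=[1] | E=∅ | C=[0 :: 3 :: PRIM2(mul) :: SEL :: PRIM2(sub)] | D=∅]
step 8: [S=[0 :: 1] | E=∅ | C=[3 :: PRIM2(mul) :: SEL :: PRIM2(sub)] | D=∅]
step 9: [S=[3 :: 0 :: 1] | E=∅ | C=[PRIM2(mul) :: SEL :: PRIM2(sub)] | D=∅]
step 10: [S=[0 :: 1] | E=∅ | C=[SEL :: PRIM2(sub)] | D=∅]
step 11: [S=[1] | E=∅ | C=[(let z = 1 in z) :: PRIM2(sub)] | D=∅]
step 12: [S=[1] | E=∅ | C=[1 :: (λz. z) :: AP :: PRIM2(sub)] | D=∅]
step 13: [S=[1 :: 1] | E=∅ | C=[(λz. z) :: AP :: PRIM2(sub)] | D=∅]
step 14: [S=[clo(λz. z, ∅) :: 1 :: 1] | E=∅ | C=[AP :: PRIM2(sub)] | D=∅]
step 15: [S=∅ | E={z↦1} | C=[z] | D=[([1], ∅, [PRIM2(sub)])]]
step 16: [S=[1] | E={z↦1} | C=∅ | D=[([1], ∅, [PRIM2(sub)])]]
step 17: [S=[1 :: 1] | E=∅ | C=[PRIM2(sub)] | D=∅]
step 18: [S=[0] | E=∅ | C=∅ | D=∅]
→ final value 0

Answer: 0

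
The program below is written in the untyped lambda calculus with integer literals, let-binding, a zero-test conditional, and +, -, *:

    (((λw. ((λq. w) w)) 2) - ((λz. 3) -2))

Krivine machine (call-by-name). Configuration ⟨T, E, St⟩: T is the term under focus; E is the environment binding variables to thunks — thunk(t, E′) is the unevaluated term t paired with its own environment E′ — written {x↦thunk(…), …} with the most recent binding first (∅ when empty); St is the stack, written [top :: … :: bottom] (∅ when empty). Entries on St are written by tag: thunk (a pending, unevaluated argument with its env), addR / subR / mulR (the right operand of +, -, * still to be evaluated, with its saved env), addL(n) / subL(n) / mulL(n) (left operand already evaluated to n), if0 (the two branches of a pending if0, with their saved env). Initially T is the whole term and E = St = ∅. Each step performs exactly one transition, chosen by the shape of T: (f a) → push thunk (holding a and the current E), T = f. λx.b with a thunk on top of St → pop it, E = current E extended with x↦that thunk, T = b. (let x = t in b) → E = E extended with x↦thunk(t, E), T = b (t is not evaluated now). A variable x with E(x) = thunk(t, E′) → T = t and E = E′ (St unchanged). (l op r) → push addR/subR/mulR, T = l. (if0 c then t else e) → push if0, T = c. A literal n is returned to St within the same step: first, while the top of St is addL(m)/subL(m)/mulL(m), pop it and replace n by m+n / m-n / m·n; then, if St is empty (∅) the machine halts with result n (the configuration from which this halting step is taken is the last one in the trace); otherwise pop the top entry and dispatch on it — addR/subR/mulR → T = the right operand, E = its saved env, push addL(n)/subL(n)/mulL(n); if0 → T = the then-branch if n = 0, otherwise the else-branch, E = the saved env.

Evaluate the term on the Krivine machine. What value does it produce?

[0] ⟨T=(((λw. ((λq. w) w)) 2) - ((λz. 3) -2)); E=∅; St=∅⟩
[1] ⟨T=((λw. ((λq. w) w)) 2); E=∅; St=[subR]⟩
[2] ⟨T=(λw. ((λq. w) w)); E=∅; St=[thunk :: subR]⟩
[3] ⟨T=((λq. w) w); E={w↦thunk(2, ∅)}; St=[subR]⟩
[4] ⟨T=(λq. w); E={w↦thunk(2, ∅)}; St=[thunk :: subR]⟩
[5] ⟨T=w; E={q↦thunk(w, {w↦thunk(2, ∅)}), w↦thunk(2, ∅)}; St=[subR]⟩
[6] ⟨T=2; E=∅; St=[subR]⟩
[7] ⟨T=((λz. 3) -2); E=∅; St=[subL(2)]⟩
[8] ⟨T=(λz. 3); E=∅; St=[thunk :: subL(2)]⟩
[9] ⟨T=3; E={z↦thunk(-2, ∅)}; St=[subL(2)]⟩
→ final value -1

Answer: -1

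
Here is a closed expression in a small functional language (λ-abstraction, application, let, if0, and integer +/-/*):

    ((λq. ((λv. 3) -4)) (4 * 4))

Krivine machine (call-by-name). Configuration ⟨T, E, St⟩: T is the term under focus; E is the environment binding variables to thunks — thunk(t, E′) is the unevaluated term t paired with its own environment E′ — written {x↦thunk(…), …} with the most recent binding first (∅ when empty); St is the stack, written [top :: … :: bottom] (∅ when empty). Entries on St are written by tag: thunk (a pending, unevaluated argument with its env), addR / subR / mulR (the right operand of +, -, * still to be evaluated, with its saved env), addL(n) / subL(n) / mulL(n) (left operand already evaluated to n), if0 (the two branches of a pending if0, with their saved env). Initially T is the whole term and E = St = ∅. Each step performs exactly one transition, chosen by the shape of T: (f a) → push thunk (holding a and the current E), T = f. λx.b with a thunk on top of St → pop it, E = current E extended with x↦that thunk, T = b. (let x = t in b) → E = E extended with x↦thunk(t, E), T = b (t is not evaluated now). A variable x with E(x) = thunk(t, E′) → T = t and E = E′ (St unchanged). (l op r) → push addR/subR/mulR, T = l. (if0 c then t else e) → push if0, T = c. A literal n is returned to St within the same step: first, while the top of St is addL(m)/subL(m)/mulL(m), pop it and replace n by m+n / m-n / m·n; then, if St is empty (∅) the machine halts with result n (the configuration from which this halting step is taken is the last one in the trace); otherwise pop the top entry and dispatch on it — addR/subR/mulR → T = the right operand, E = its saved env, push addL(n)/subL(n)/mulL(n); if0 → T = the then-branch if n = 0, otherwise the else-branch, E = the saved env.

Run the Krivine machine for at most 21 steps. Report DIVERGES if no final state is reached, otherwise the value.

t=0: ⟨T=((λq. ((λv. 3) -4)) (4 * 4)); E=∅; St=∅⟩
t=1: ⟨T=(λq. ((λv. 3) -4)); E=∅; St=[thunk]⟩
t=2: ⟨T=((λv. 3) -4); E={q↦thunk((4 * 4), ∅)}; St=∅⟩
t=3: ⟨T=(λv. 3); E={q↦thunk((4 * 4), ∅)}; St=[thunk]⟩
t=4: ⟨T=3; E={v↦thunk(-4, {q↦thunk((4 * 4), ∅)}), q↦thunk((4 * 4), ∅)}; St=∅⟩
→ final value 3

Answer: 3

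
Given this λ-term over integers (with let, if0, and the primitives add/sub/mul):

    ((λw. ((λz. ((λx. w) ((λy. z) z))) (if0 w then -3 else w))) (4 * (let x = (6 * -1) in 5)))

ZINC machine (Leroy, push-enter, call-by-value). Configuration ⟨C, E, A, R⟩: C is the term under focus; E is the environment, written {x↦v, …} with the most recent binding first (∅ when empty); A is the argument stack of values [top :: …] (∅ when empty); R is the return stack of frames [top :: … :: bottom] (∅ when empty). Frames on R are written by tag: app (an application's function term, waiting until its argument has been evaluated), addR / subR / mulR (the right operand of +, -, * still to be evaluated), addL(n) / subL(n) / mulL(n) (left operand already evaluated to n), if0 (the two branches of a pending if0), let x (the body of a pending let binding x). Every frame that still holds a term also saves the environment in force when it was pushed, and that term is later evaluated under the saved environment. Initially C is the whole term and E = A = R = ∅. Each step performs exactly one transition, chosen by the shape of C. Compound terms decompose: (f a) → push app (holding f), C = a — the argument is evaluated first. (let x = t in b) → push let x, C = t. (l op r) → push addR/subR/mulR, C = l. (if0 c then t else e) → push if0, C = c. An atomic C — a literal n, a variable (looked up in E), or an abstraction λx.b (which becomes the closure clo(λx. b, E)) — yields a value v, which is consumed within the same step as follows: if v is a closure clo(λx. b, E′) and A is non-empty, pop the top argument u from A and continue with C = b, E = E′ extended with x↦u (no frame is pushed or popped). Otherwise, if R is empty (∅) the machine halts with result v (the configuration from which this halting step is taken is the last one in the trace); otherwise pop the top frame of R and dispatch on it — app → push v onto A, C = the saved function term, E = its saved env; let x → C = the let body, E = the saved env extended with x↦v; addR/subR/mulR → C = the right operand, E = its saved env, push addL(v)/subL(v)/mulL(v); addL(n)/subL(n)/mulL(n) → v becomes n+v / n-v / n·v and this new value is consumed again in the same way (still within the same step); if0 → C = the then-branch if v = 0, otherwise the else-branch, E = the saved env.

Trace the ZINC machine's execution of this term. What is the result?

Answer: 20

Machine steps:
step 0: [C=((λw. ((λz. ((λx. w) ((λy. z) z))) (if0 w then -3 else w))) (4 * (let x = (6 * -1) in 5))) | E=∅ | A=∅ | R=∅]
step 1: [C=(4 * (let x = (6 * -1) in 5)) | E=∅ | A=∅ | R=[app]]
step 2: [C=4 | E=∅ | A=∅ | R=[mulR :: app]]
step 3: [C=(let x = (6 * -1) in 5) | E=∅ | A=∅ | R=[mulL(4) :: app]]
step 4: [C=(6 * -1) | E=∅ | A=∅ | R=[let x :: mulL(4) :: app]]
step 5: [C=6 | E=∅ | A=∅ | R=[mulR :: let x :: mulL(4) :: app]]
step 6: [C=-1 | E=∅ | A=∅ | R=[mulL(6) :: let x :: mulL(4) :: app]]
step 7: [C=5 | E={x↦-6} | A=∅ | R=[mulL(4) :: app]]
step 8: [C=(λw. ((λz. ((λx. w) ((λy. z) z))) (if0 w then -3 else w))) | E=∅ | A=[20] | R=∅]
step 9: [C=((λz. ((λx. w) ((λy. z) z))) (if0 w then -3 else w)) | E={w↦20} | A=∅ | R=∅]
step 10: [C=(if0 w then -3 else w) | E={w↦20} | A=∅ | R=[app]]
step 11: [C=w | E={w↦20} | A=∅ | R=[if0 :: app]]
step 12: [C=w | E={w↦20} | A=∅ | R=[app]]
step 13: [C=(λz. ((λx. w) ((λy. z) z))) | E={w↦20} | A=[20] | R=∅]
step 14: [C=((λx. w) ((λy. z) z)) | E={z↦20, w↦20} | A=∅ | R=∅]
step 15: [C=((λy. z) z) | E={z↦20, w↦20} | A=∅ | R=[app]]
step 16: [C=z | E={z↦20, w↦20} | A=∅ | R=[app :: app]]
step 17: [C=(λy. z) | E={z↦20, w↦20} | A=[20] | R=[app]]
step 18: [C=z | E={y↦20, z↦20, w↦20} | A=∅ | R=[app]]
step 19: [C=(λx. w) | E={z↦20, w↦20} | A=[20] | R=∅]
step 20: [C=w | E={x↦20, z↦20, w↦20} | A=∅ | R=∅]
→ final value 20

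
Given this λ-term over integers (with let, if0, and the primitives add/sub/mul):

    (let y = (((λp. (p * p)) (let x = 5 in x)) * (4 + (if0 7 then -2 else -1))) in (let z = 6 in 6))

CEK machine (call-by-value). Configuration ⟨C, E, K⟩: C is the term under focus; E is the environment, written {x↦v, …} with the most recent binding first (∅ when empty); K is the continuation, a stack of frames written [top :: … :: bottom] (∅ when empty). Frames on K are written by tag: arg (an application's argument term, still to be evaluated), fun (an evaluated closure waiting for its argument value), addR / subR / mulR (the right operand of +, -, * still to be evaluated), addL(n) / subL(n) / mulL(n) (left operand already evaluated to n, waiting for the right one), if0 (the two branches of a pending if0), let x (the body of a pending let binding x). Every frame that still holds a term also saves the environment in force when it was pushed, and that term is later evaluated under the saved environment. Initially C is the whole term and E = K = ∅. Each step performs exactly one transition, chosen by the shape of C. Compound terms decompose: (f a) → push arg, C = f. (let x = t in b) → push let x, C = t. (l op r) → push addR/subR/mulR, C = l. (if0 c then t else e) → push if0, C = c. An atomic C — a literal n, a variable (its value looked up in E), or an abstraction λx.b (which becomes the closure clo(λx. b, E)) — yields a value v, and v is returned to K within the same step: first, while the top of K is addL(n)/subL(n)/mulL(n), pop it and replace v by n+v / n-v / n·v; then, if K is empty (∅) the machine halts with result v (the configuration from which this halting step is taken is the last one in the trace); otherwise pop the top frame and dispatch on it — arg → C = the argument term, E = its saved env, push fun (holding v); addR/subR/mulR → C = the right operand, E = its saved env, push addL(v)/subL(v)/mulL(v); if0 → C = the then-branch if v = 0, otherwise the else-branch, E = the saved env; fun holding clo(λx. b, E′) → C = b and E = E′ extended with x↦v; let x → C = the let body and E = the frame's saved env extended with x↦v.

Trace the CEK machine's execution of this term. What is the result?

[0] <C=(let y = (((λp. (p * p)) (let x = 5 in x)) * (4 + (if0 7 then -2 else -1))) in (let z = 6 in 6)), E=∅, K=∅>
[1] <C=(((λp. (p * p)) (let x = 5 in x)) * (4 + (if0 7 then -2 else -1))), E=∅, K=[let y]>
[2] <C=((λp. (p * p)) (let x = 5 in x)), E=∅, K=[mulR :: let y]>
[3] <C=(λp. (p * p)), E=∅, K=[arg :: mulR :: let y]>
[4] <C=(let x = 5 in x), E=∅, K=[fun :: mulR :: let y]>
[5] <C=5, E=∅, K=[let x :: fun :: mulR :: let y]>
[6] <C=x, E={x↦5}, K=[fun :: mulR :: let y]>
[7] <C=(p * p), E={p↦5}, K=[mulR :: let y]>
[8] <C=p, E={p↦5}, K=[mulR :: mulR :: let y]>
[9] <C=p, E={p↦5}, K=[mulL(5) :: mulR :: let y]>
[10] <C=(4 + (if0 7 then -2 else -1)), E=∅, K=[mulL(25) :: let y]>
[11] <C=4, E=∅, K=[addR :: mulL(25) :: let y]>
[12] <C=(if0 7 then -2 else -1), E=∅, K=[addL(4) :: mulL(25) :: let y]>
[13] <C=7, E=∅, K=[if0 :: addL(4) :: mulL(25) :: let y]>
[14] <C=-1, E=∅, K=[addL(4) :: mulL(25) :: let y]>
[15] <C=(let z = 6 in 6), E={y↦75}, K=∅>
[16] <C=6, E={y↦75}, K=[let z]>
[17] <C=6, E={z↦6, y↦75}, K=∅>
→ final value 6

Answer: 6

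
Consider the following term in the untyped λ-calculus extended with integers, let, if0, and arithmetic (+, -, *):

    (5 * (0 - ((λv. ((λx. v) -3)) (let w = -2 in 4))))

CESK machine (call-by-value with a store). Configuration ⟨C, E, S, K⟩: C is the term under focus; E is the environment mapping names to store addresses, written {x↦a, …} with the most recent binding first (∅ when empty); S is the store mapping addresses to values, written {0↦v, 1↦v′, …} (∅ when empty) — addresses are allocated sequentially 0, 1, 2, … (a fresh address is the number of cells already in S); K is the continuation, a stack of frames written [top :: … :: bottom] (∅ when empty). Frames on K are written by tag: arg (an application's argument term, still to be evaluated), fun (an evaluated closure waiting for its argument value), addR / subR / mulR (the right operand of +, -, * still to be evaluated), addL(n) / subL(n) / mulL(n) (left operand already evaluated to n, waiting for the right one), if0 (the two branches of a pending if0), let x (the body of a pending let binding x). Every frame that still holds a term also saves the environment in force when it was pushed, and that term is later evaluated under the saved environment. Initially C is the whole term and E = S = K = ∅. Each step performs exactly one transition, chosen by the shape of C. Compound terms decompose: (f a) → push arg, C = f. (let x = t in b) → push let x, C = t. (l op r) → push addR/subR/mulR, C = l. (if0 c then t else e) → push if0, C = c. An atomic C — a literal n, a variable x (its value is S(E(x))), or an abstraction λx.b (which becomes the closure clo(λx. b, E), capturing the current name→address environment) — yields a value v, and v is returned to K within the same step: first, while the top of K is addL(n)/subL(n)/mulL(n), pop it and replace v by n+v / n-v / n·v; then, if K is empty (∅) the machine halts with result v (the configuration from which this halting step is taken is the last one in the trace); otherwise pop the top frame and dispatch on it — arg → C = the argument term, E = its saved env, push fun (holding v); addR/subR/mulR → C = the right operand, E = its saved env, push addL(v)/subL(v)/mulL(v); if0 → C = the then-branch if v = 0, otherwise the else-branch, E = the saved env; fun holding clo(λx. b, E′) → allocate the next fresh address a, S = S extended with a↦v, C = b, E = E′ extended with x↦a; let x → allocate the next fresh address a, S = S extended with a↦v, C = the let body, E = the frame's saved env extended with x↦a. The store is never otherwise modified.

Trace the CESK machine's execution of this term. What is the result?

[0] [C=(5 * (0 - ((λv. ((λx. v) -3)) (let w = -2 in 4)))) | E=∅ | S=∅ | K=∅]
[1] [C=5 | E=∅ | S=∅ | K=[mulR]]
[2] [C=(0 - ((λv. ((λx. v) -3)) (let w = -2 in 4))) | E=∅ | S=∅ | K=[mulL(5)]]
[3] [C=0 | E=∅ | S=∅ | K=[subR :: mulL(5)]]
[4] [C=((λv. ((λx. v) -3)) (let w = -2 in 4)) | E=∅ | S=∅ | K=[subL(0) :: mulL(5)]]
[5] [C=(λv. ((λx. v) -3)) | E=∅ | S=∅ | K=[arg :: subL(0) :: mulL(5)]]
[6] [C=(let w = -2 in 4) | E=∅ | S=∅ | K=[fun :: subL(0) :: mulL(5)]]
[7] [C=-2 | E=∅ | S=∅ | K=[let w :: fun :: subL(0) :: mulL(5)]]
[8] [C=4 | E={w↦0} | S={0↦-2} | K=[fun :: subL(0) :: mulL(5)]]
[9] [C=((λx. v) -3) | E={v↦1} | S={0↦-2, 1↦4} | K=[subL(0) :: mulL(5)]]
[10] [C=(λx. v) | E={v↦1} | S={0↦-2, 1↦4} | K=[arg :: subL(0) :: mulL(5)]]
[11] [C=-3 | E={v↦1} | S={0↦-2, 1↦4} | K=[fun :: subL(0) :: mulL(5)]]
[12] [C=v | E={x↦2, v↦1} | S={0↦-2, 1↦4, 2↦-3} | K=[subL(0) :: mulL(5)]]
→ final value -20

Answer: -20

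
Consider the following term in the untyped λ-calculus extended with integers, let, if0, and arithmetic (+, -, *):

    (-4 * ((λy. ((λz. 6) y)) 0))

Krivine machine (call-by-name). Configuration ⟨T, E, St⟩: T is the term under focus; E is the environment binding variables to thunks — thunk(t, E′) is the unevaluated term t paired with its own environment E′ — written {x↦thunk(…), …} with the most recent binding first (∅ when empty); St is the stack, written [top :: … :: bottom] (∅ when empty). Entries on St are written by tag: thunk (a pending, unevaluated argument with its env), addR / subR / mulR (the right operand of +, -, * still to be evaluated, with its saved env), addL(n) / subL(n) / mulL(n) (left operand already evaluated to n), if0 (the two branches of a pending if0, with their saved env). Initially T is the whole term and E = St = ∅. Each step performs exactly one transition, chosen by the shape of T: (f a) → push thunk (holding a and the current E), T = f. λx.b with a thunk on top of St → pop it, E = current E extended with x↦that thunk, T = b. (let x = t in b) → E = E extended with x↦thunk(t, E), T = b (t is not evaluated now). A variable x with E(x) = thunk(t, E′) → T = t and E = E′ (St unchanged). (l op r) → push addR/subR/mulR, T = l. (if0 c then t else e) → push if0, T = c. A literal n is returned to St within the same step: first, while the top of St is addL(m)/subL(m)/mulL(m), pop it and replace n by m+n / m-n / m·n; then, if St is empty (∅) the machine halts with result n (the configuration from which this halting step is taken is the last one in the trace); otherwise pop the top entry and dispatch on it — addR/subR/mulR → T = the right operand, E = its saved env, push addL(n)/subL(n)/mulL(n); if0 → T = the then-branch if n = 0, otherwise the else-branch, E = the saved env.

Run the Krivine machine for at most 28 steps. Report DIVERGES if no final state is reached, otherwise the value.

Answer: -24

Derivation:
step 0: [T=(-4 * ((λy. ((λz. 6) y)) 0)) | E=∅ | St=∅]
step 1: [T=-4 | E=∅ | St=[mulR]]
step 2: [T=((λy. ((λz. 6) y)) 0) | E=∅ | St=[mulL(-4)]]
step 3: [T=(λy. ((λz. 6) y)) | E=∅ | St=[thunk :: mulL(-4)]]
step 4: [T=((λz. 6) y) | E={y↦thunk(0, ∅)} | St=[mulL(-4)]]
step 5: [T=(λz. 6) | E={y↦thunk(0, ∅)} | St=[thunk :: mulL(-4)]]
step 6: [T=6 | E={z↦thunk(y, {y↦thunk(0, ∅)}), y↦thunk(0, ∅)} | St=[mulL(-4)]]
→ final value -24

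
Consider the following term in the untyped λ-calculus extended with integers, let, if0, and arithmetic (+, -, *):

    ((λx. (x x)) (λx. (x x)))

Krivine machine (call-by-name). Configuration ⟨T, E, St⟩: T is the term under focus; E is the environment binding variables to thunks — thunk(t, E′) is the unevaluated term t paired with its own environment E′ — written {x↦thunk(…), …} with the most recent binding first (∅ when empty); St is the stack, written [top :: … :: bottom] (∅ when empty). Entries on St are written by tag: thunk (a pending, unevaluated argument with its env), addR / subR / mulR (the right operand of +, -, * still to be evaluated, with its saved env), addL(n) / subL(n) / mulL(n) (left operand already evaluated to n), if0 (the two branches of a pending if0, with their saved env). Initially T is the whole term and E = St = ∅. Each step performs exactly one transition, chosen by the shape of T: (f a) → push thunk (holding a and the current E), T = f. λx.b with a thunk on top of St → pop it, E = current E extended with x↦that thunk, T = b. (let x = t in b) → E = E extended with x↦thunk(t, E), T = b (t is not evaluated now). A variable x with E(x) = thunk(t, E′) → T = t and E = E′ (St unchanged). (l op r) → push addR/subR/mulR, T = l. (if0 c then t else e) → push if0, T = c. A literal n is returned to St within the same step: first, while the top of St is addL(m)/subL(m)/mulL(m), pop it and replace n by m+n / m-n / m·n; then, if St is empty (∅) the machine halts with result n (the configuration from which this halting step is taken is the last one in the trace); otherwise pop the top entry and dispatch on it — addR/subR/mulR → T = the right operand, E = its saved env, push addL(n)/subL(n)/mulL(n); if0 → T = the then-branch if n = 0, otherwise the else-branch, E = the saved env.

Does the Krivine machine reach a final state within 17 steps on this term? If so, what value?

Answer: DIVERGES (no final state within 17 steps)

Derivation:
t=0: ⟨T=((λx. (x x)) (λx. (x x))); E=∅; St=∅⟩
t=1: ⟨T=(λx. (x x)); E=∅; St=[thunk]⟩
t=2: ⟨T=(x x); E={x↦thunk((λx. (x x)), ∅)}; St=∅⟩
t=3: ⟨T=x; E={x↦thunk((λx. (x x)), ∅)}; St=[thunk]⟩
t=4: ⟨T=(λx. (x x)); E=∅; St=[thunk]⟩
t=5: ⟨T=(x x); E={x↦thunk(x, {x↦thunk((λx. (x x)), ∅)})}; St=∅⟩
t=6: ⟨T=x; E={x↦thunk(x, {x↦thunk((λx. (x x)), ∅)})}; St=[thunk]⟩
t=7: ⟨T=x; E={x↦thunk((λx. (x x)), ∅)}; St=[thunk]⟩
t=8: ⟨T=(λx. (x x)); E=∅; St=[thunk]⟩
t=9: ⟨T=(x x); E={x↦thunk(x, {x↦thunk(x, {x↦thunk((λx. (x x)), ∅)})})}; St=∅⟩
t=10: ⟨T=x; E={x↦thunk(x, {x↦thunk(x, {x↦thunk((λx. (x x)), ∅)})})}; St=[thunk]⟩
t=11: ⟨T=x; E={x↦thunk(x, {x↦thunk((λx. (x x)), ∅)})}; St=[thunk]⟩
t=12: ⟨T=x; E={x↦thunk((λx. (x x)), ∅)}; St=[thunk]⟩
t=13: ⟨T=(λx. (x x)); E=∅; St=[thunk]⟩
t=14: ⟨T=(x x); E={x↦thunk(x, {x↦thunk(x, {x↦thunk(x, {x↦thunk((λx. (x x)), ∅)})})})}; St=∅⟩
t=15: ⟨T=x; E={x↦thunk(x, {x↦thunk(x, {x↦thunk(x, {x↦thunk((λx. (x x)), ∅)})})})}; St=[thunk]⟩
t=16: ⟨T=x; E={x↦thunk(x, {x↦thunk(x, {x↦thunk((λx. (x x)), ∅)})})}; St=[thunk]⟩
t=17: ⟨T=x; E={x↦thunk(x, {x↦thunk((λx. (x x)), ∅)})}; St=[thunk]⟩
→ 17 transitions taken and the configuration is still not final: no result within 17 steps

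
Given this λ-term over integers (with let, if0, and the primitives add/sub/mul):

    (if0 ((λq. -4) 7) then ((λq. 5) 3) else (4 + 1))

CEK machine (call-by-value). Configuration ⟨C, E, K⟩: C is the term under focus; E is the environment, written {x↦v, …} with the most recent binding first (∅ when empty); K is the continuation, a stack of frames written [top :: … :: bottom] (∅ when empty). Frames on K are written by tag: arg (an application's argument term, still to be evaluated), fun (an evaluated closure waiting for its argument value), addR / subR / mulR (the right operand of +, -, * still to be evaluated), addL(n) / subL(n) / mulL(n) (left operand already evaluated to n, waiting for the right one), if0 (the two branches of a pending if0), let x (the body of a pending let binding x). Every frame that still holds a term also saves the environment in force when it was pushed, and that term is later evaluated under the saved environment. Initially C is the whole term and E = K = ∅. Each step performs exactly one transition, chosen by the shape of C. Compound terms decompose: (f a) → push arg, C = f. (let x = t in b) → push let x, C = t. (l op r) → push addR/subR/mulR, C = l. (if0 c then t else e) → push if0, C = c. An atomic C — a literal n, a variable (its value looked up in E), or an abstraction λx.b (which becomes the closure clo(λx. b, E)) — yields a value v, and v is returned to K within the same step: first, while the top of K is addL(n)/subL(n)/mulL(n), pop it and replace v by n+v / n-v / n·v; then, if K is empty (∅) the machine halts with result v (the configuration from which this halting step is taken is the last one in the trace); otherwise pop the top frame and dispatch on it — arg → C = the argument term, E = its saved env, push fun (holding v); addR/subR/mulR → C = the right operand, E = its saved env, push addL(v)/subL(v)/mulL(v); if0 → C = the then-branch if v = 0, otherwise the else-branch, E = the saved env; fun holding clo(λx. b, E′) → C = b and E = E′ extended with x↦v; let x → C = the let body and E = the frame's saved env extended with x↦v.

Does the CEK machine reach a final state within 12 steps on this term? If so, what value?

Answer: 5

Execution trace:
0. [C=(if0 ((λq. -4) 7) then ((λq. 5) 3) else (4 + 1)) | E=∅ | K=∅]
1. [C=((λq. -4) 7) | E=∅ | K=[if0]]
2. [C=(λq. -4) | E=∅ | K=[arg :: if0]]
3. [C=7 | E=∅ | K=[fun :: if0]]
4. [C=-4 | E={q↦7} | K=[if0]]
5. [C=(4 + 1) | E=∅ | K=∅]
6. [C=4 | E=∅ | K=[addR]]
7. [C=1 | E=∅ | K=[addL(4)]]
→ final value 5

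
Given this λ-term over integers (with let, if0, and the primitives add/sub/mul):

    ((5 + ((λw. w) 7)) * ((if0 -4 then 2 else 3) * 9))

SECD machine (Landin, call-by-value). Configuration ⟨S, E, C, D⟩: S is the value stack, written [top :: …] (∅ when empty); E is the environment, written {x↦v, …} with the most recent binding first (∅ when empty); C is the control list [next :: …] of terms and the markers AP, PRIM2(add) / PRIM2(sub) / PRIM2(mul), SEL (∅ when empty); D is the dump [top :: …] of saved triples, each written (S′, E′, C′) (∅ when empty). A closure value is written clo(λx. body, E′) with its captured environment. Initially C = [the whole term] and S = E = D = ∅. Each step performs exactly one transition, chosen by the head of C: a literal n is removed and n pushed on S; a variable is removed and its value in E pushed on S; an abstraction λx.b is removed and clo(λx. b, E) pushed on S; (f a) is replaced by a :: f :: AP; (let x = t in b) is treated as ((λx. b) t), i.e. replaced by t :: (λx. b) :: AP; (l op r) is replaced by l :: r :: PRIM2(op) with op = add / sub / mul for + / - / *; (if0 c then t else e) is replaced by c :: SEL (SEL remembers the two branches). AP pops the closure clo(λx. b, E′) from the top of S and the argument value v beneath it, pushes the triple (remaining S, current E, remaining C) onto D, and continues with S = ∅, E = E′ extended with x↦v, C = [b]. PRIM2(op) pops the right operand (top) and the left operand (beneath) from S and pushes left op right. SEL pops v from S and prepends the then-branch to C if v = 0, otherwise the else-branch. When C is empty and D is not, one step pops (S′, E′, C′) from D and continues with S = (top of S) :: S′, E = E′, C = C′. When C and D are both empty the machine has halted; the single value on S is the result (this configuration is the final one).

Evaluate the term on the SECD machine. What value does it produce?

Answer: 324

Machine steps:
[0] <S=∅, E=∅, C=[((5 + ((λw. w) 7)) * ((if0 -4 then 2 else 3) * 9))], D=∅>
[1] <S=∅, E=∅, C=[(5 + ((λw. w) 7)) :: ((if0 -4 then 2 else 3) * 9) :: PRIM2(mul)], D=∅>
[2] <S=∅, E=∅, C=[5 :: ((λw. w) 7) :: PRIM2(add) :: ((if0 -4 then 2 else 3) * 9) :: PRIM2(mul)], D=∅>
[3] <S=[5], E=∅, C=[((λw. w) 7) :: PRIM2(add) :: ((if0 -4 then 2 else 3) * 9) :: PRIM2(mul)], D=∅>
[4] <S=[5], E=∅, C=[7 :: (λw. w) :: AP :: PRIM2(add) :: ((if0 -4 then 2 else 3) * 9) :: PRIM2(mul)], D=∅>
[5] <S=[7 :: 5], E=∅, C=[(λw. w) :: AP :: PRIM2(add) :: ((if0 -4 then 2 else 3) * 9) :: PRIM2(mul)], D=∅>
[6] <S=[clo(λw. w, ∅) :: 7 :: 5], E=∅, C=[AP :: PRIM2(add) :: ((if0 -4 then 2 else 3) * 9) :: PRIM2(mul)], D=∅>
[7] <S=∅, E={w↦7}, C=[w], D=[([5], ∅, [PRIM2(add) :: ((if0 -4 then 2 else 3) * 9) :: PRIM2(mul)])]>
[8] <S=[7], E={w↦7}, C=∅, D=[([5], ∅, [PRIM2(add) :: ((if0 -4 then 2 else 3) * 9) :: PRIM2(mul)])]>
[9] <S=[7 :: 5], E=∅, C=[PRIM2(add) :: ((if0 -4 then 2 else 3) * 9) :: PRIM2(mul)], D=∅>
[10] <S=[12], E=∅, C=[((if0 -4 then 2 else 3) * 9) :: PRIM2(mul)], D=∅>
[11] <S=[12], E=∅, C=[(if0 -4 then 2 else 3) :: 9 :: PRIM2(mul) :: PRIM2(mul)], D=∅>
[12] <S=[12], E=∅, C=[-4 :: SEL :: 9 :: PRIM2(mul) :: PRIM2(mul)], D=∅>
[13] <S=[-4 :: 12], E=∅, C=[SEL :: 9 :: PRIM2(mul) :: PRIM2(mul)], D=∅>
[14] <S=[12], E=∅, C=[3 :: 9 :: PRIM2(mul) :: PRIM2(mul)], D=∅>
[15] <S=[3 :: 12], E=∅, C=[9 :: PRIM2(mul) :: PRIM2(mul)], D=∅>
[16] <S=[9 :: 3 :: 12], E=∅, C=[PRIM2(mul) :: PRIM2(mul)], D=∅>
[17] <S=[27 :: 12], E=∅, C=[PRIM2(mul)], D=∅>
[18] <S=[324], E=∅, C=∅, D=∅>
→ final value 324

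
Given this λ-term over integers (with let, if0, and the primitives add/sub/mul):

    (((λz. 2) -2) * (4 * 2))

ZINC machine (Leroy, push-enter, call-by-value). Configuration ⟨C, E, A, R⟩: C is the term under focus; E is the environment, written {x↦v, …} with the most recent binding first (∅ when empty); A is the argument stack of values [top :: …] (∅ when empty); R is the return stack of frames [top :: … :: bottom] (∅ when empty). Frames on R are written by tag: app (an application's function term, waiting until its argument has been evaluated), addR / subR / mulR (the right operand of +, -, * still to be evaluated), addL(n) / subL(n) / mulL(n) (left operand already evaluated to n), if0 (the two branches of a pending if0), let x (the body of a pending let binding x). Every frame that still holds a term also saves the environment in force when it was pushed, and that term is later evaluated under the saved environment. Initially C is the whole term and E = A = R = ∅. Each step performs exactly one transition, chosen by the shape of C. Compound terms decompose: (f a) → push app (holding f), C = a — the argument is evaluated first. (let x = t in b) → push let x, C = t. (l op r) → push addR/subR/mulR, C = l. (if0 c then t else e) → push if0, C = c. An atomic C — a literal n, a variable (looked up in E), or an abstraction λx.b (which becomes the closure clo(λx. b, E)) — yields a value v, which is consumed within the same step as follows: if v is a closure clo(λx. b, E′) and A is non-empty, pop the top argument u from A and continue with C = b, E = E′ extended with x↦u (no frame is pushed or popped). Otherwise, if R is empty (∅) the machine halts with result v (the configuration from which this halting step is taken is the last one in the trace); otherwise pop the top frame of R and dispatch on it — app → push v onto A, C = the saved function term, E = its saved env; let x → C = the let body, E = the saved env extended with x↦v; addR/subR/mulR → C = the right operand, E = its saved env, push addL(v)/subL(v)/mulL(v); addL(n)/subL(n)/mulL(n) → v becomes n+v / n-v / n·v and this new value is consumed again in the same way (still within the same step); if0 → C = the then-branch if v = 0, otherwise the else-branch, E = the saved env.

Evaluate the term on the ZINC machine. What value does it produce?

Answer: 16

Derivation:
t=0: <C=(((λz. 2) -2) * (4 * 2)), E=∅, A=∅, R=∅>
t=1: <C=((λz. 2) -2), E=∅, A=∅, R=[mulR]>
t=2: <C=-2, E=∅, A=∅, R=[app :: mulR]>
t=3: <C=(λz. 2), E=∅, A=[-2], R=[mulR]>
t=4: <C=2, E={z↦-2}, A=∅, R=[mulR]>
t=5: <C=(4 * 2), E=∅, A=∅, R=[mulL(2)]>
t=6: <C=4, E=∅, A=∅, R=[mulR :: mulL(2)]>
t=7: <C=2, E=∅, A=∅, R=[mulL(4) :: mulL(2)]>
→ final value 16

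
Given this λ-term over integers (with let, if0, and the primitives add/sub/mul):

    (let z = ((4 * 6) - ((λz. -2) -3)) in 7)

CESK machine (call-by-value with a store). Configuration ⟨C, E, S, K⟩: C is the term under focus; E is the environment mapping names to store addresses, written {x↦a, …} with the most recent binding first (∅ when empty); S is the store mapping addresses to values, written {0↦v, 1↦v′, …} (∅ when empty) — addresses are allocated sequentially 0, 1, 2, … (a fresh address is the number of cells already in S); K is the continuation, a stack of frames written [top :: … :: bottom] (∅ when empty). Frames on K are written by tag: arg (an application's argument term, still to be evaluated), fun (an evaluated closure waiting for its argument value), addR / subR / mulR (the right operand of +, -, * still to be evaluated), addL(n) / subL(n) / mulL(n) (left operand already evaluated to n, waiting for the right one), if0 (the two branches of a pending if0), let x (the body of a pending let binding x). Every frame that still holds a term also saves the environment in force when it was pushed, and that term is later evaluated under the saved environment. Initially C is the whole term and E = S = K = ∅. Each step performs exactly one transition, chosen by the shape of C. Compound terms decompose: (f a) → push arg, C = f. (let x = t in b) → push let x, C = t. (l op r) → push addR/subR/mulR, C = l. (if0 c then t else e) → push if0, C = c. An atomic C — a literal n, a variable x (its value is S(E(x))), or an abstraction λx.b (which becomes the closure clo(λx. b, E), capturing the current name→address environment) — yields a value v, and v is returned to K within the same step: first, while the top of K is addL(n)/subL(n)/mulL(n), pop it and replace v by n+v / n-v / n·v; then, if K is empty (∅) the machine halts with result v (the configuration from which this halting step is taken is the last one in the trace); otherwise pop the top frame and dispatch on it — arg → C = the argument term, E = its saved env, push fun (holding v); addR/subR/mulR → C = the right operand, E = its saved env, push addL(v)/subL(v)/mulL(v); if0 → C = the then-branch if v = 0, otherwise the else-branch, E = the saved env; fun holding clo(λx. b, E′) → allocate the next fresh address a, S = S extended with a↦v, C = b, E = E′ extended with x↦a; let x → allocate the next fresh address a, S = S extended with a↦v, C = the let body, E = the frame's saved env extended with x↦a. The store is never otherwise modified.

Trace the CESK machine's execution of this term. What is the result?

0. ⟨C=(let z = ((4 * 6) - ((λz. -2) -3)) in 7); E=∅; S=∅; K=∅⟩
1. ⟨C=((4 * 6) - ((λz. -2) -3)); E=∅; S=∅; K=[let z]⟩
2. ⟨C=(4 * 6); E=∅; S=∅; K=[subR :: let z]⟩
3. ⟨C=4; E=∅; S=∅; K=[mulR :: subR :: let z]⟩
4. ⟨C=6; E=∅; S=∅; K=[mulL(4) :: subR :: let z]⟩
5. ⟨C=((λz. -2) -3); E=∅; S=∅; K=[subL(24) :: let z]⟩
6. ⟨C=(λz. -2); E=∅; S=∅; K=[arg :: subL(24) :: let z]⟩
7. ⟨C=-3; E=∅; S=∅; K=[fun :: subL(24) :: let z]⟩
8. ⟨C=-2; E={z↦0}; S={0↦-3}; K=[subL(24) :: let z]⟩
9. ⟨C=7; E={z↦1}; S={0↦-3, 1↦26}; K=∅⟩
→ final value 7

Answer: 7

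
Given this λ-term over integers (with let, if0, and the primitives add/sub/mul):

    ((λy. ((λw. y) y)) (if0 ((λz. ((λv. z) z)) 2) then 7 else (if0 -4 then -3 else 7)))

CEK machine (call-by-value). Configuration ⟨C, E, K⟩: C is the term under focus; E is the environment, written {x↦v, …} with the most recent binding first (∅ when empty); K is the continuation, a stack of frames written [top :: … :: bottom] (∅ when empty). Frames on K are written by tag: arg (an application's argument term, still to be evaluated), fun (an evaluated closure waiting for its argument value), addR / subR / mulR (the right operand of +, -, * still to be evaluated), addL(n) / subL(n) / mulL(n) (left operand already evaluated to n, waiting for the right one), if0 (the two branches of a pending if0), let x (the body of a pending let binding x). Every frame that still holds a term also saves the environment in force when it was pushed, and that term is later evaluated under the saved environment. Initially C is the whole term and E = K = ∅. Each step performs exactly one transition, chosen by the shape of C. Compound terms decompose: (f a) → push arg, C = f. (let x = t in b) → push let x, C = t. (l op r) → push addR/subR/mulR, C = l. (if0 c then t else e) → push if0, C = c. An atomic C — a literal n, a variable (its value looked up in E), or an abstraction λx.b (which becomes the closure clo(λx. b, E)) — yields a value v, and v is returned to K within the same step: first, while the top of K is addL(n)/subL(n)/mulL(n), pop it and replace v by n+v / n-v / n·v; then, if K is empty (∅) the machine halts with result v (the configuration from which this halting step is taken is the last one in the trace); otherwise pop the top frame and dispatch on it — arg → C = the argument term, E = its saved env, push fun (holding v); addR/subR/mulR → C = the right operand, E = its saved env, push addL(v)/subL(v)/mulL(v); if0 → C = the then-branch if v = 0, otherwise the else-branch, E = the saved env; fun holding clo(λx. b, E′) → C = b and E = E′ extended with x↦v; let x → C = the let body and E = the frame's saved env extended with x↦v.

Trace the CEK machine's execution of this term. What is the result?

Answer: 7

Execution trace:
[0] ⟨C=((λy. ((λw. y) y)) (if0 ((λz. ((λv. z) z)) 2) then 7 else (if0 -4 then -3 else 7))); E=∅; K=∅⟩
[1] ⟨C=(λy. ((λw. y) y)); E=∅; K=[arg]⟩
[2] ⟨C=(if0 ((λz. ((λv. z) z)) 2) then 7 else (if0 -4 then -3 else 7)); E=∅; K=[fun]⟩
[3] ⟨C=((λz. ((λv. z) z)) 2); E=∅; K=[if0 :: fun]⟩
[4] ⟨C=(λz. ((λv. z) z)); E=∅; K=[arg :: if0 :: fun]⟩
[5] ⟨C=2; E=∅; K=[fun :: if0 :: fun]⟩
[6] ⟨C=((λv. z) z); E={z↦2}; K=[if0 :: fun]⟩
[7] ⟨C=(λv. z); E={z↦2}; K=[arg :: if0 :: fun]⟩
[8] ⟨C=z; E={z↦2}; K=[fun :: if0 :: fun]⟩
[9] ⟨C=z; E={v↦2, z↦2}; K=[if0 :: fun]⟩
[10] ⟨C=(if0 -4 then -3 else 7); E=∅; K=[fun]⟩
[11] ⟨C=-4; E=∅; K=[if0 :: fun]⟩
[12] ⟨C=7; E=∅; K=[fun]⟩
[13] ⟨C=((λw. y) y); E={y↦7}; K=∅⟩
[14] ⟨C=(λw. y); E={y↦7}; K=[arg]⟩
[15] ⟨C=y; E={y↦7}; K=[fun]⟩
[16] ⟨C=y; E={w↦7, y↦7}; K=∅⟩
→ final value 7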